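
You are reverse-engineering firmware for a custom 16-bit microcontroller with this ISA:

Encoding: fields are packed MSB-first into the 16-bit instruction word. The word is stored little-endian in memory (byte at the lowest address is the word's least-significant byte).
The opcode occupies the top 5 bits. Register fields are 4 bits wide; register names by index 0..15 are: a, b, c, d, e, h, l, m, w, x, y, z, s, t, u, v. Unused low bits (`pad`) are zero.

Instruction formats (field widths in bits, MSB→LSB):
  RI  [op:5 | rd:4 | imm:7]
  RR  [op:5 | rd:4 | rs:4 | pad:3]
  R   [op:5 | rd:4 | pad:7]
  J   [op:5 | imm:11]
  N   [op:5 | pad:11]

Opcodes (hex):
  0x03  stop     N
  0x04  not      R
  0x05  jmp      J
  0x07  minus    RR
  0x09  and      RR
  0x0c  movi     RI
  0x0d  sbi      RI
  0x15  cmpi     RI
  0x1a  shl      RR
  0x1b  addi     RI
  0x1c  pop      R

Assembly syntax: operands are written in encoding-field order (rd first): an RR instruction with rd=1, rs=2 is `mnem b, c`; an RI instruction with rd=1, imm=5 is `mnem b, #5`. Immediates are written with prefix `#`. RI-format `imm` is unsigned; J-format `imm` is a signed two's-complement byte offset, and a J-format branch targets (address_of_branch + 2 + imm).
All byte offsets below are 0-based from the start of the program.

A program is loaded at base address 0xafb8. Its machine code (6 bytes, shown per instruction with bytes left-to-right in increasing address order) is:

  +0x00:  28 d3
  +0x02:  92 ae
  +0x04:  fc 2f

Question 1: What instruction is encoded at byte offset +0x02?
+0x02: 92 ae ⇒ word 0xae92 (little)
  op=0xae92>>11=0x15 ⇒ cmpi (RI)
  rd: (w>>7)&0xf=0xd → t
  imm: (w>>0)&0x7f=0x12 → #18

cmpi t, #18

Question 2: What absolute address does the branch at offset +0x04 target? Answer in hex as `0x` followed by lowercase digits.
0xafba

[04] fc 2f → 0x2ffc
  opcode bits[15:11]=0x5: jmp/J
  imm: (w>>0)&0x7ff=0x7fc (s11→-4) → #-4
  target = base 0xafb8 + off 0x04 + 2 + imm -4 = 0xafba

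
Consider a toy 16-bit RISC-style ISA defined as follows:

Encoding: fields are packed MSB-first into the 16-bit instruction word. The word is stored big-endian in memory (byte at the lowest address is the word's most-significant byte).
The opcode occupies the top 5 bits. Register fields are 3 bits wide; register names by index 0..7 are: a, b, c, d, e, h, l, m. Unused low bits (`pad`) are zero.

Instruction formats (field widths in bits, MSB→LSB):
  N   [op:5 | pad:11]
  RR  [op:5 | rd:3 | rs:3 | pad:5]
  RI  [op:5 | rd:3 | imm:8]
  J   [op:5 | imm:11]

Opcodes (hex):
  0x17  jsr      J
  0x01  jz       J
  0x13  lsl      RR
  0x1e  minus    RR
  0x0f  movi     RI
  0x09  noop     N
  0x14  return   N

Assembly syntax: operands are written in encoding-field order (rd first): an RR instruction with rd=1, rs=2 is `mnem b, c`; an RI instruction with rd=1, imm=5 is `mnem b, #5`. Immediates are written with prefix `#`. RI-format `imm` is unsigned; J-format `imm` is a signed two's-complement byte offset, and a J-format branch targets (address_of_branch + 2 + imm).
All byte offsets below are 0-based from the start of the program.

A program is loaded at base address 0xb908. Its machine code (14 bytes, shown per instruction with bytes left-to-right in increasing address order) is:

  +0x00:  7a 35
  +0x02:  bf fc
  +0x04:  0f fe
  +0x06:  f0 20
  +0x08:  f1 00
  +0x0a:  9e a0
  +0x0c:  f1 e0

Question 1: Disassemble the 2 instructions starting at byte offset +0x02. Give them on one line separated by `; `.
jsr #-4; jz #-2

[02] bf fc → 0xbffc
  opcode bits[15:11]=0x17: jsr/J
  imm@[10:0]=0x7fc (s11→-4) ⇒ #-4
[04] 0f fe → 0x0ffe
  opcode bits[15:11]=0x1: jz/J
  imm@[10:0]=0x7fe (s11→-2) ⇒ #-2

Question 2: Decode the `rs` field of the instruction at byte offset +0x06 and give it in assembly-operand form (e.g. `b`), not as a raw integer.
@+06  big-endian(f0 20) = 0xf020
  top 5b → 0x1e → minus [RR]
  rd: (w>>8)&0x7=0x0 → a
  rs: (w>>5)&0x7=0x1 → b

b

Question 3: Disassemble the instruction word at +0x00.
off 0x00: read 7a 35 as big → 0x7a35
  opcode bits[15:11]=0xf: movi/RI
  rd@[10:8]=0x2 ⇒ c
  imm@[7:0]=0x35 ⇒ #53

movi c, #53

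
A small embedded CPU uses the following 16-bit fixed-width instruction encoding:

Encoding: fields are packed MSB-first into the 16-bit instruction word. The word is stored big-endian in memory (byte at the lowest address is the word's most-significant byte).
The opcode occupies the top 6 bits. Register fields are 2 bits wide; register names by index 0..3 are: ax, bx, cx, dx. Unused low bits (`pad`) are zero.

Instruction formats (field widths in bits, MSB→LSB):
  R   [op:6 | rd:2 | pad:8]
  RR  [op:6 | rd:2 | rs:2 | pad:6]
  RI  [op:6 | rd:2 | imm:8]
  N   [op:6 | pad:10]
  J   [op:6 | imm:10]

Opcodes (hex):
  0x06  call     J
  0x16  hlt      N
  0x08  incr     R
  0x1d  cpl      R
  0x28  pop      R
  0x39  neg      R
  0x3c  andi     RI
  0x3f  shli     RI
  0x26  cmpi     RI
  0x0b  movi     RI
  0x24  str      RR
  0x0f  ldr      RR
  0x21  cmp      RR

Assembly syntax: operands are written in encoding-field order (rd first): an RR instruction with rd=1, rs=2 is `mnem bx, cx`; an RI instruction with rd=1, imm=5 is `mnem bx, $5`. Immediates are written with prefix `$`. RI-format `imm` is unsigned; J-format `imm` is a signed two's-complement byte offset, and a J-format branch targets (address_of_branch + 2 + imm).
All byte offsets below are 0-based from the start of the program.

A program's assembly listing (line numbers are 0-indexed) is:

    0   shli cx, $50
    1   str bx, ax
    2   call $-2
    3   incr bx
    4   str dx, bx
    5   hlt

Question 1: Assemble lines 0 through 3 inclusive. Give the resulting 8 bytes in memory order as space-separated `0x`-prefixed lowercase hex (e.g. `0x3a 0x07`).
line 0 (shli): pack op=0x3f:6|rd=2:2|imm=50:8 = 0xfe32; big→ fe 32
line 1 (str): pack op=0x24:6|rd=1:2|rs=0:2|pad=0:6 = 0x9100; big→ 91 00
line 2 (call): pack op=0x6:6|imm=-2:10 = 0x1bfe; big→ 1b fe
line 3 (incr): pack op=0x8:6|rd=1:2|pad=0:8 = 0x2100; big→ 21 00

0xfe 0x32 0x91 0x00 0x1b 0xfe 0x21 0x00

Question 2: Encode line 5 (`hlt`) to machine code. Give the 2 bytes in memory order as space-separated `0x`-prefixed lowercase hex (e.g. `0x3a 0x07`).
0x58 0x00

5. hlt fields op=0x16:6|pad=0:10 → word 5800h → 58 00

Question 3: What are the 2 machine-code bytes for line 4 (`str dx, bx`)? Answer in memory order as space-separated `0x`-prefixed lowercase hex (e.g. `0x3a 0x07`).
4. str fields op=0x24:6|rd=3:2|rs=1:2|pad=0:6 → word 9340h → 93 40

0x93 0x40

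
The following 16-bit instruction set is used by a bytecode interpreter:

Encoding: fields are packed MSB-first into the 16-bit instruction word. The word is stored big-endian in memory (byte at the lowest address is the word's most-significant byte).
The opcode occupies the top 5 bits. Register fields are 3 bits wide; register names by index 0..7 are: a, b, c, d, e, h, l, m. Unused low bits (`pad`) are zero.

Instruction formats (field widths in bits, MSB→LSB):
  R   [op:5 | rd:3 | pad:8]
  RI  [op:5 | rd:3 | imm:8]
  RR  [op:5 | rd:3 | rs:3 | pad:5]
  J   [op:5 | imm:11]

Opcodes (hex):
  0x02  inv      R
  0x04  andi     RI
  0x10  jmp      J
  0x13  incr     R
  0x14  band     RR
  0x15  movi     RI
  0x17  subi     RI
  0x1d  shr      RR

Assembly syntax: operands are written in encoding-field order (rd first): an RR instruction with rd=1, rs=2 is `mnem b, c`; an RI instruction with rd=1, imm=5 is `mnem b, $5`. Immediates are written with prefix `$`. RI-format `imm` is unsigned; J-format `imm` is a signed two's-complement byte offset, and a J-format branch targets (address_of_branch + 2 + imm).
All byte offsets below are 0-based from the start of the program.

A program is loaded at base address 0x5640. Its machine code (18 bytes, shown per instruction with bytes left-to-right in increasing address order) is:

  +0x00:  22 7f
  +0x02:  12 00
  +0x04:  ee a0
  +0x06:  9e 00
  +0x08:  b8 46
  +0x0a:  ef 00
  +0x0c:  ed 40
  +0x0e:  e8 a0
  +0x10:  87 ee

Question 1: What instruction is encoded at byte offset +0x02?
inv c

[02] 12 00 → 0x1200
  op=0x1200>>11=0x2 ⇒ inv (R)
  rd@[10:8]=0x2 ⇒ c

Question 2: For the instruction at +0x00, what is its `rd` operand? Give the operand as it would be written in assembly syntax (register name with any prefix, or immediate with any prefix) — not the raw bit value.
+0x00: 22 7f ⇒ word 0x227f (big)
  top 5b → 0x4 → andi [RI]
  [10:8] rd=2 = c
  [7:0] imm=127 = $127

c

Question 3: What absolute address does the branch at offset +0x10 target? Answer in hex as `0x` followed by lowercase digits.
[10] 87 ee → 0x87ee
  op=0x87ee>>11=0x10 ⇒ jmp (J)
  imm: (w>>0)&0x7ff=0x7ee (s11→-18) → $-18
  target = base 0x5640 + off 0x10 + 2 + imm -18 = 0x5640

0x5640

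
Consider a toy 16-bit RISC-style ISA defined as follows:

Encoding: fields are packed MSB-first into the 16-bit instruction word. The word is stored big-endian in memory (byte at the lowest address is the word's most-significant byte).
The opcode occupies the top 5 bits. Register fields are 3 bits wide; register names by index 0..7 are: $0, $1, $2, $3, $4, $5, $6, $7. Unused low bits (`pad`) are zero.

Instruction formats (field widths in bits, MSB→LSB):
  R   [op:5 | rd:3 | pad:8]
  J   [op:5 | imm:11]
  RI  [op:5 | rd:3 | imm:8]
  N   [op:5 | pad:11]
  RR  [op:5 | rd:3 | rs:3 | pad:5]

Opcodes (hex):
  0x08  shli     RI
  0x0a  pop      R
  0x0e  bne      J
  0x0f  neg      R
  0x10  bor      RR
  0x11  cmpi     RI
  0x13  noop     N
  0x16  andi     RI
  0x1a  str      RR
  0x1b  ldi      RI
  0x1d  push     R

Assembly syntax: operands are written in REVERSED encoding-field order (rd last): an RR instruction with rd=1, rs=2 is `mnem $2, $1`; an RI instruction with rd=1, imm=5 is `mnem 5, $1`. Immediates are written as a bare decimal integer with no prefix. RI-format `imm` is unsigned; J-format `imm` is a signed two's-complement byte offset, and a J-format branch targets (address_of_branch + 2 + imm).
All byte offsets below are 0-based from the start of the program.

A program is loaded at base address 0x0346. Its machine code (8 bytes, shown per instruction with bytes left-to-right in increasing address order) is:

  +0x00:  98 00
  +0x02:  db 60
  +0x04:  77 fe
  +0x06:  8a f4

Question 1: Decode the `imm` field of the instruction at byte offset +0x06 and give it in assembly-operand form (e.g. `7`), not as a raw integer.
244

@+06  big-endian(8a f4) = 0x8af4
  op=0x8af4>>11=0x11 ⇒ cmpi (RI)
  [10:8] rd=2 = $2
  [7:0] imm=244 = 244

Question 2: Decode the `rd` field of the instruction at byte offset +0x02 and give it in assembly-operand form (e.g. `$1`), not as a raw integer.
+0x02: db 60 ⇒ word 0xdb60 (big)
  op=0xdb60>>11=0x1b ⇒ ldi (RI)
  rd: (w>>8)&0x7=0x3 → $3
  imm: (w>>0)&0xff=0x60 → 96

$3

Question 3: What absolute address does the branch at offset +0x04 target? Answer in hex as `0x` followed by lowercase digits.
off 0x04: read 77 fe as big → 0x77fe
  op=0x77fe>>11=0xe ⇒ bne (J)
  [10:0] imm=2046 (s11→-2) = -2
  target = base 0x0346 + off 0x04 + 2 + imm -2 = 0x034a

0x034a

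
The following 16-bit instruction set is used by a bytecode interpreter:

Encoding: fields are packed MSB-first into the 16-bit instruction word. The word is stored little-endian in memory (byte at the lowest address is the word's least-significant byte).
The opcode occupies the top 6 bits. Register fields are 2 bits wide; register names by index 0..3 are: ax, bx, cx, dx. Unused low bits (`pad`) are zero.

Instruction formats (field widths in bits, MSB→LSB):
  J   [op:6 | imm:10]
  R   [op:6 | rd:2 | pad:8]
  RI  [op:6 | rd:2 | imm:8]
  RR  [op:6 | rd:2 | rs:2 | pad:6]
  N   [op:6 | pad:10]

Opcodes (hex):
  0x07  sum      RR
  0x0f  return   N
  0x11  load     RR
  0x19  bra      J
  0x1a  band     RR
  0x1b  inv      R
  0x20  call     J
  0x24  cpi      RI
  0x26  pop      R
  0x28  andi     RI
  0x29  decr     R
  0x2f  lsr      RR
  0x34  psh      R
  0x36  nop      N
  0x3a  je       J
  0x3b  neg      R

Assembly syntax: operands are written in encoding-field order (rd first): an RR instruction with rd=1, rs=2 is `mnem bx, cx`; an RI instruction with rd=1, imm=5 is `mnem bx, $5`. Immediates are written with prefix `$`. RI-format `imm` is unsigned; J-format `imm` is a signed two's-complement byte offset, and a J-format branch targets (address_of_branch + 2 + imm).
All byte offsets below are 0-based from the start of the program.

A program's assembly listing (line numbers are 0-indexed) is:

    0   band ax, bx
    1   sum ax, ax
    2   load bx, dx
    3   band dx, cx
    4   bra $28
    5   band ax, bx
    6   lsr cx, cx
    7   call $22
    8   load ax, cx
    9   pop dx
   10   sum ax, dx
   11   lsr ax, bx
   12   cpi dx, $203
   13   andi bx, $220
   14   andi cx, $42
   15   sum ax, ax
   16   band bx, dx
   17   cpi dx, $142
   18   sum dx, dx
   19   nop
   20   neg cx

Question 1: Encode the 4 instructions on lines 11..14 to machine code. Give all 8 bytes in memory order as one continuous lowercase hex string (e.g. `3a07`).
40bccb93dca12aa2

line 11 (lsr): pack op=0x2f:6|rd=0:2|rs=1:2|pad=0:6 = 0xbc40; little→ 40 bc
line 12 (cpi): pack op=0x24:6|rd=3:2|imm=203:8 = 0x93cb; little→ cb 93
line 13 (andi): pack op=0x28:6|rd=1:2|imm=220:8 = 0xa1dc; little→ dc a1
line 14 (andi): pack op=0x28:6|rd=2:2|imm=42:8 = 0xa22a; little→ 2a a2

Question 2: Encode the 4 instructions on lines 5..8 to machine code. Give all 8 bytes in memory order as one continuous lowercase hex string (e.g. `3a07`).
406880be16808044

L5: band op=0x1a:6|rd=0:2|rs=1:2|pad=0:6 ⇒ 0x6840 ⇒ little 40 68
L6: lsr op=0x2f:6|rd=2:2|rs=2:2|pad=0:6 ⇒ 0xbe80 ⇒ little 80 be
L7: call op=0x20:6|imm=22:10 ⇒ 0x8016 ⇒ little 16 80
L8: load op=0x11:6|rd=0:2|rs=2:2|pad=0:6 ⇒ 0x4480 ⇒ little 80 44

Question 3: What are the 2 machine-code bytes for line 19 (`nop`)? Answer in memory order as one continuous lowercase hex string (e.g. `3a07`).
line 19 (nop): pack op=0x36:6|pad=0:10 = 0xd800; little→ 00 d8

00d8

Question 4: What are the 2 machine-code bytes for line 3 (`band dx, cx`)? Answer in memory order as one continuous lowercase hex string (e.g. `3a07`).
3. band fields op=0x1a:6|rd=3:2|rs=2:2|pad=0:6 → word 6b80h → 80 6b

806b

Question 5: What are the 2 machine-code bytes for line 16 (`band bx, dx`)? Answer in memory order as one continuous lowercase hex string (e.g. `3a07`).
c069

L16: band op=0x1a:6|rd=1:2|rs=3:2|pad=0:6 ⇒ 0x69c0 ⇒ little c0 69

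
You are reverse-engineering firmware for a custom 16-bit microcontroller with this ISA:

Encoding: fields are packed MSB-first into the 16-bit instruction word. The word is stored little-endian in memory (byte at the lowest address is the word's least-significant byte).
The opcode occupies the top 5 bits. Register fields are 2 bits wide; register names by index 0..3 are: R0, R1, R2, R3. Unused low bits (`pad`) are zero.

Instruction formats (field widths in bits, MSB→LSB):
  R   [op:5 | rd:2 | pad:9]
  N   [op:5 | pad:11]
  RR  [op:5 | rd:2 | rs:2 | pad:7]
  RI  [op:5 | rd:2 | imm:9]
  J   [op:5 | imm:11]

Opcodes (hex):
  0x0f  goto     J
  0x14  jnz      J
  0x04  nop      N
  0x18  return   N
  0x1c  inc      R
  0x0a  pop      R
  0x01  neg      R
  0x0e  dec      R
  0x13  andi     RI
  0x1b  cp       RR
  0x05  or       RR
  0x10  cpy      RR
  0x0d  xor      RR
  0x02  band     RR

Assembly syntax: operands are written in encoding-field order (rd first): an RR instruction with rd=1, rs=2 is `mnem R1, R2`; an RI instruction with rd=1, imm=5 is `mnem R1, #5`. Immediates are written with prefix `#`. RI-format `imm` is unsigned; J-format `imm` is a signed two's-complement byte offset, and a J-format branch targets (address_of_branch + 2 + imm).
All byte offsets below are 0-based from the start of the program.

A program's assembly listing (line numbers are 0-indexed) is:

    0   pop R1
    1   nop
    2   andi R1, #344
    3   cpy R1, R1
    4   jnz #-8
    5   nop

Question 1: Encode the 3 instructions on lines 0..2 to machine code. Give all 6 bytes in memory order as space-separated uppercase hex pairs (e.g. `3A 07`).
00 52 00 20 58 9B

0. pop fields op=0xa:5|rd=1:2|pad=0:9 → word 5200h → 00 52
1. nop fields op=0x4:5|pad=0:11 → word 2000h → 00 20
2. andi fields op=0x13:5|rd=1:2|imm=344:9 → word 9b58h → 58 9b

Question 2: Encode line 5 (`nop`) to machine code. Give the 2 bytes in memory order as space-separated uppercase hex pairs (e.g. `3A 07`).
00 20

line 5 (nop): pack op=0x4:5|pad=0:11 = 0x2000; little→ 00 20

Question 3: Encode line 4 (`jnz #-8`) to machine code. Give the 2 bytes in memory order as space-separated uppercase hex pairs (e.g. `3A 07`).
F8 A7

line 4 (jnz): pack op=0x14:5|imm=-8:11 = 0xa7f8; little→ f8 a7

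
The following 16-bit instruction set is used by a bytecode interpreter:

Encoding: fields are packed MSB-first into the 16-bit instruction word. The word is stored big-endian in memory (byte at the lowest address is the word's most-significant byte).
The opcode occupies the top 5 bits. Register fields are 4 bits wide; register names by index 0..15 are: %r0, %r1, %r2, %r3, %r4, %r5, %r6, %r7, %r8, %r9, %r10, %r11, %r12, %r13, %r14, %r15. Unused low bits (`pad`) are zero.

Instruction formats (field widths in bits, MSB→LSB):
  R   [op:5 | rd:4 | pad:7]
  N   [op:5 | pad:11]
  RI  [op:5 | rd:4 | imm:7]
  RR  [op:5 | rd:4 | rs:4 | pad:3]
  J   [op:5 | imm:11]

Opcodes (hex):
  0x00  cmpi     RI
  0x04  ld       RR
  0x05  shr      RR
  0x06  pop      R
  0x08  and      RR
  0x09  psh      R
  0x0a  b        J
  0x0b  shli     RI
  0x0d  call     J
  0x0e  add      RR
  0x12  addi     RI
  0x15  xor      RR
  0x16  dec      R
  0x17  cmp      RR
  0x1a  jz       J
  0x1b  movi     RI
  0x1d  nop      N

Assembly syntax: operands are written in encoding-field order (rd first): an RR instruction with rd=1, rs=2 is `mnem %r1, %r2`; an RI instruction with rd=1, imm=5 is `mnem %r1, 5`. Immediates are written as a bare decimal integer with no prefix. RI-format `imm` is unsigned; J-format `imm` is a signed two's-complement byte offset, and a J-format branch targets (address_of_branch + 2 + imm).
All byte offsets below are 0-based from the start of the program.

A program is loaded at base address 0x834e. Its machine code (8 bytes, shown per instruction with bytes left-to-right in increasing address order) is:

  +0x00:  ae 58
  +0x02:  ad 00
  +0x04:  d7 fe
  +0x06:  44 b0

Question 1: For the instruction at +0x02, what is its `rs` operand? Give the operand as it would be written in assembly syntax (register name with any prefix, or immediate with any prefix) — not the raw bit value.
[02] ad 00 → 0xad00
  opcode bits[15:11]=0x15: xor/RR
  rd: (w>>7)&0xf=0xa → %r10
  rs: (w>>3)&0xf=0x0 → %r0

%r0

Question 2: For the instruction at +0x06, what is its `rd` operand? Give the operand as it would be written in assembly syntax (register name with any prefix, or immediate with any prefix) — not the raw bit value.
%r9

off 0x06: read 44 b0 as big → 0x44b0
  opcode bits[15:11]=0x8: and/RR
  rd: (w>>7)&0xf=0x9 → %r9
  rs: (w>>3)&0xf=0x6 → %r6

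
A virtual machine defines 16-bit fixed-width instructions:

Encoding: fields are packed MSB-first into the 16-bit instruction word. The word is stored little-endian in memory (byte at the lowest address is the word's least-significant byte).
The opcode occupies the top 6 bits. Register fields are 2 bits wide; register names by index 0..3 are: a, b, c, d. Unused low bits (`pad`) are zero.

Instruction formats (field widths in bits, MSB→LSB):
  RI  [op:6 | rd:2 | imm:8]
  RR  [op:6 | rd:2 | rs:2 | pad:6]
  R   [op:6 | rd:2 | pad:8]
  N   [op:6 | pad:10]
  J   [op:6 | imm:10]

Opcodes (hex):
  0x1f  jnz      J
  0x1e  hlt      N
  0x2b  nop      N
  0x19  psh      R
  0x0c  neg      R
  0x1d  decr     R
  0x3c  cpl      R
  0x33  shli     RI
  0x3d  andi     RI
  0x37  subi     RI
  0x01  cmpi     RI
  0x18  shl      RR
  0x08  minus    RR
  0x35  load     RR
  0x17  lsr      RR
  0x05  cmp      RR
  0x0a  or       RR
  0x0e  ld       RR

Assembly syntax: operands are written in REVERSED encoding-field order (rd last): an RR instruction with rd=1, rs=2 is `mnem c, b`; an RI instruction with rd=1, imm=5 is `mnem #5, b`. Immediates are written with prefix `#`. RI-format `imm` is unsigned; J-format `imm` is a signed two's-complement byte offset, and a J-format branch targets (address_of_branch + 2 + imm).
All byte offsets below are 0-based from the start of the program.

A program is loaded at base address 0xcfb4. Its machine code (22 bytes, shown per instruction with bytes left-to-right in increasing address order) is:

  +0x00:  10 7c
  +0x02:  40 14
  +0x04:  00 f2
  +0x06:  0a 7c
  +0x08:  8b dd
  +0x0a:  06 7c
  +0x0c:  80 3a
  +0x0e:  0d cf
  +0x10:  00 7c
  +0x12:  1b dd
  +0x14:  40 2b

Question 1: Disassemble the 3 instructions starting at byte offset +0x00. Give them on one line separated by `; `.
jnz #16; cmp b, a; cpl c

+0x00: 10 7c ⇒ word 0x7c10 (little)
  op=0x7c10>>10=0x1f ⇒ jnz (J)
  [9:0] imm=16 = #16
+0x02: 40 14 ⇒ word 0x1440 (little)
  op=0x1440>>10=0x5 ⇒ cmp (RR)
  [9:8] rd=0 = a
  [7:6] rs=1 = b
+0x04: 00 f2 ⇒ word 0xf200 (little)
  op=0xf200>>10=0x3c ⇒ cpl (R)
  [9:8] rd=2 = c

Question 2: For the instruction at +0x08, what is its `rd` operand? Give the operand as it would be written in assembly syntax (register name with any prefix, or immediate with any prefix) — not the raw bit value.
b

+0x08: 8b dd ⇒ word 0xdd8b (little)
  top 6b → 0x37 → subi [RI]
  rd: (w>>8)&0x3=0x1 → b
  imm: (w>>0)&0xff=0x8b → #139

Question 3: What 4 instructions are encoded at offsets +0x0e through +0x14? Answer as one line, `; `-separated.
shli #13, d; jnz #0; subi #27, b; or b, d

off 0x0e: read 0d cf as little → 0xcf0d
  top 6b → 0x33 → shli [RI]
  rd@[9:8]=0x3 ⇒ d
  imm@[7:0]=0xd ⇒ #13
off 0x10: read 00 7c as little → 0x7c00
  top 6b → 0x1f → jnz [J]
  imm@[9:0]=0x0 ⇒ #0
off 0x12: read 1b dd as little → 0xdd1b
  top 6b → 0x37 → subi [RI]
  rd@[9:8]=0x1 ⇒ b
  imm@[7:0]=0x1b ⇒ #27
off 0x14: read 40 2b as little → 0x2b40
  top 6b → 0xa → or [RR]
  rd@[9:8]=0x3 ⇒ d
  rs@[7:6]=0x1 ⇒ b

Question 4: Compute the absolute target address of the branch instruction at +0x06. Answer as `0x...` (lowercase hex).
[06] 0a 7c → 0x7c0a
  top 6b → 0x1f → jnz [J]
  imm@[9:0]=0xa ⇒ #10
  target = base 0xcfb4 + off 0x06 + 2 + imm 10 = 0xcfc6

0xcfc6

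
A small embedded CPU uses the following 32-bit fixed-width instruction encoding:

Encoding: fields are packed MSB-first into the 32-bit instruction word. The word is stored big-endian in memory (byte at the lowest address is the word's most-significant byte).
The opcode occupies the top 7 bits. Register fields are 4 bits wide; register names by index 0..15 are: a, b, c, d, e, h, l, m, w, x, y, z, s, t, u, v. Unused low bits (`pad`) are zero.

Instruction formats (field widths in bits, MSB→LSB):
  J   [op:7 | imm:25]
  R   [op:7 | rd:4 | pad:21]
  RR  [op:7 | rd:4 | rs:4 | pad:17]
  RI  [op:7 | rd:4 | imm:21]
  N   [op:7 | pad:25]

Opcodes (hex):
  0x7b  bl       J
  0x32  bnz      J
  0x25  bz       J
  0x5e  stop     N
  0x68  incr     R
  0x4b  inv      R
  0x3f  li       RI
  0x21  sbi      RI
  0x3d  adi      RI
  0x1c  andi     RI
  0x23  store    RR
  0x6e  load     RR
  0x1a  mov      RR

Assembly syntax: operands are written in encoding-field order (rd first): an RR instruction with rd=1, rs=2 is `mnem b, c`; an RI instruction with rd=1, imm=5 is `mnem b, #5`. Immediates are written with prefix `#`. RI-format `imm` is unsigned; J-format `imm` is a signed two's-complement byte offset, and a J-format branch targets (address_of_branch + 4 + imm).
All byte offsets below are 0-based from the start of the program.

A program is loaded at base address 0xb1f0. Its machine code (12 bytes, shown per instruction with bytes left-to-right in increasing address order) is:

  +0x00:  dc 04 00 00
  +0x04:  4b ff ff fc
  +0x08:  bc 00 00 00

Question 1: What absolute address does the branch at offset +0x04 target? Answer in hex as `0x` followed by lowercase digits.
0xb1f4

off 0x04: read 4b ff ff fc as big → 0x4bfffffc
  op=0x4bfffffc>>25=0x25 ⇒ bz (J)
  [24:0] imm=33554428 (s25→-4) = #-4
  target = base 0xb1f0 + off 0x04 + 4 + imm -4 = 0xb1f4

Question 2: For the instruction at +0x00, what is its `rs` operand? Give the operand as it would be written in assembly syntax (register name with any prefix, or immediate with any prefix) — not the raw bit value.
off 0x00: read dc 04 00 00 as big → 0xdc040000
  opcode bits[31:25]=0x6e: load/RR
  [24:21] rd=0 = a
  [20:17] rs=2 = c

c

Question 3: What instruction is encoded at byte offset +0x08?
stop

+0x08: bc 00 00 00 ⇒ word 0xbc000000 (big)
  op=0xbc000000>>25=0x5e ⇒ stop (N)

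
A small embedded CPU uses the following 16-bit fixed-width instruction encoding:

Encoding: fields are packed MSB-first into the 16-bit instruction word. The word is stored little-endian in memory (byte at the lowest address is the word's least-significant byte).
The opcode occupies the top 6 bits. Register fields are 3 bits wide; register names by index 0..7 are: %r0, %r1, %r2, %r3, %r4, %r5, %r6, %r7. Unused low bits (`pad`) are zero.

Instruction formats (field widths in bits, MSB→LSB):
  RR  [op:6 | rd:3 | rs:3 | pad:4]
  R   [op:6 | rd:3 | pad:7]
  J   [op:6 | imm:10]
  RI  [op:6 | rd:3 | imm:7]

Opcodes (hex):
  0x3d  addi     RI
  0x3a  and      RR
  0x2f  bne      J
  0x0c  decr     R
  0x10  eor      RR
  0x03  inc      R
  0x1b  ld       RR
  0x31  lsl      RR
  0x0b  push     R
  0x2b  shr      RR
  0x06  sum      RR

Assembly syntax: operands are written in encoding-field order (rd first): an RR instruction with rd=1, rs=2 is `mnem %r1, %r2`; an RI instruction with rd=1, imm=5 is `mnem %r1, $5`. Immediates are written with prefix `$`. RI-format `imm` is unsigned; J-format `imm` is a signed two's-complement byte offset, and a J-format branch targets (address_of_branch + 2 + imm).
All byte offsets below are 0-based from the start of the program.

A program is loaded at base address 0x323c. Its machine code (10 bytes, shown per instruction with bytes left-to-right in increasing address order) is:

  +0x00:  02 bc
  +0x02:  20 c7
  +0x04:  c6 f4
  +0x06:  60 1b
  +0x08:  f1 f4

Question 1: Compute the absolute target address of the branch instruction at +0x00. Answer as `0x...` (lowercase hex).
+0x00: 02 bc ⇒ word 0xbc02 (little)
  opcode bits[15:10]=0x2f: bne/J
  imm: (w>>0)&0x3ff=0x2 → $2
  target = base 0x323c + off 0x00 + 2 + imm 2 = 0x3240

0x3240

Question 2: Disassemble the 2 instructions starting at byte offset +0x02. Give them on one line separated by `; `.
lsl %r6, %r2; addi %r1, $70

+0x02: 20 c7 ⇒ word 0xc720 (little)
  opcode bits[15:10]=0x31: lsl/RR
  rd@[9:7]=0x6 ⇒ %r6
  rs@[6:4]=0x2 ⇒ %r2
+0x04: c6 f4 ⇒ word 0xf4c6 (little)
  opcode bits[15:10]=0x3d: addi/RI
  rd@[9:7]=0x1 ⇒ %r1
  imm@[6:0]=0x46 ⇒ $70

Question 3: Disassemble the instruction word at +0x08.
+0x08: f1 f4 ⇒ word 0xf4f1 (little)
  top 6b → 0x3d → addi [RI]
  [9:7] rd=1 = %r1
  [6:0] imm=113 = $113

addi %r1, $113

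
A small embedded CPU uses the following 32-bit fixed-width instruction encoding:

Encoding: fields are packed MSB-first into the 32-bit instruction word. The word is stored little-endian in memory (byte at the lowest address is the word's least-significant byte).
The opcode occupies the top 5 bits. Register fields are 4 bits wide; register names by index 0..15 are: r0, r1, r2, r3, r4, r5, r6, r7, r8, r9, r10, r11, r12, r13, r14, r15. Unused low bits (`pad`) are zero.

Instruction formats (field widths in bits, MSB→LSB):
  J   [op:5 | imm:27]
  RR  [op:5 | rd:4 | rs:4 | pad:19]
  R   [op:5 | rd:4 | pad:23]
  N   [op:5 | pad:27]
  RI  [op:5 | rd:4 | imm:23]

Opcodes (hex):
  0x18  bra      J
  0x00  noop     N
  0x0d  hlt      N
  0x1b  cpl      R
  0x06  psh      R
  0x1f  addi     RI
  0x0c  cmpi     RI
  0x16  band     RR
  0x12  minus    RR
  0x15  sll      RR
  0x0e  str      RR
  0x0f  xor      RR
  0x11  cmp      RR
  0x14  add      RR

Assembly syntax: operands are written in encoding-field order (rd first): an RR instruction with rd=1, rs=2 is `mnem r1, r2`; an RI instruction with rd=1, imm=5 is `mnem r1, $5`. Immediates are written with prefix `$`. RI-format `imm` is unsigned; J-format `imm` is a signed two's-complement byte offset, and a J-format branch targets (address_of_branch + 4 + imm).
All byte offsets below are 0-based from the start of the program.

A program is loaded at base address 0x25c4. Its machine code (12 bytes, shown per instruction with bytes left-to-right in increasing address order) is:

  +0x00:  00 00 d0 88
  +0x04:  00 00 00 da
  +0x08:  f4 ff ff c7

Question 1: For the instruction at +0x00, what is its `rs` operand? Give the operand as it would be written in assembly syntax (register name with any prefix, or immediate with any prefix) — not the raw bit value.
+0x00: 00 00 d0 88 ⇒ word 0x88d00000 (little)
  op=0x88d00000>>27=0x11 ⇒ cmp (RR)
  rd@[26:23]=0x1 ⇒ r1
  rs@[22:19]=0xa ⇒ r10

r10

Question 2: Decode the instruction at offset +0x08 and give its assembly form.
+0x08: f4 ff ff c7 ⇒ word 0xc7fffff4 (little)
  opcode bits[31:27]=0x18: bra/J
  imm@[26:0]=0x7fffff4 (s27→-12) ⇒ $-12

bra $-12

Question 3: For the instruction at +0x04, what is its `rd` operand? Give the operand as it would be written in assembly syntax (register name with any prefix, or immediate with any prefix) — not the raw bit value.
@+04  little-endian(00 00 00 da) = 0xda000000
  opcode bits[31:27]=0x1b: cpl/R
  rd: (w>>23)&0xf=0x4 → r4

r4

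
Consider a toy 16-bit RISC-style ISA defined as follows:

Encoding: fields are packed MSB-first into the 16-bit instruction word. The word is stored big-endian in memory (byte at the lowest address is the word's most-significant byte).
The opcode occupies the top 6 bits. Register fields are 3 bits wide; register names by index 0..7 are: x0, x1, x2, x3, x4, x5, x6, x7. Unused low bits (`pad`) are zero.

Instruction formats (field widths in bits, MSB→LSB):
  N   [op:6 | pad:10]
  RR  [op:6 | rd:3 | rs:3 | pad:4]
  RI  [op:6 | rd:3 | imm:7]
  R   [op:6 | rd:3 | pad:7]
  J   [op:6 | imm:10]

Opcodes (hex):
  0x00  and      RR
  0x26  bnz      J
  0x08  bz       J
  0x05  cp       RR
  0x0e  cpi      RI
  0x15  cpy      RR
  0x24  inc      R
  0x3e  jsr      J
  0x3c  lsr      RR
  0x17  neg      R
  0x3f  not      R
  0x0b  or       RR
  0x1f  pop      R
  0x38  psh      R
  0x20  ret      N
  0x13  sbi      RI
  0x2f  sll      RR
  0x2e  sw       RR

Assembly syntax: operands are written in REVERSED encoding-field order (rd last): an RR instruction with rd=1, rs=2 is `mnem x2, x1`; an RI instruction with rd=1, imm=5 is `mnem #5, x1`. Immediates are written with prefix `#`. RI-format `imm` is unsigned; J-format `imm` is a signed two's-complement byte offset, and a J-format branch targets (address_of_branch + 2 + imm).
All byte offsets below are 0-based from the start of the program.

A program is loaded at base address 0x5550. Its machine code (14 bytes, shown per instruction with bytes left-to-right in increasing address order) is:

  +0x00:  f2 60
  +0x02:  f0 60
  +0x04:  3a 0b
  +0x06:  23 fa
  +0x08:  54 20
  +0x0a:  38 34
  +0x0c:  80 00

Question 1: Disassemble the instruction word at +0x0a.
cpi #52, x0

off 0x0a: read 38 34 as big → 0x3834
  top 6b → 0xe → cpi [RI]
  [9:7] rd=0 = x0
  [6:0] imm=52 = #52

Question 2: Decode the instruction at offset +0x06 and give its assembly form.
bz #-6

+0x06: 23 fa ⇒ word 0x23fa (big)
  op=0x23fa>>10=0x8 ⇒ bz (J)
  imm: (w>>0)&0x3ff=0x3fa (s10→-6) → #-6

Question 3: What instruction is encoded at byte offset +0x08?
@+08  big-endian(54 20) = 0x5420
  op=0x5420>>10=0x15 ⇒ cpy (RR)
  rd: (w>>7)&0x7=0x0 → x0
  rs: (w>>4)&0x7=0x2 → x2

cpy x2, x0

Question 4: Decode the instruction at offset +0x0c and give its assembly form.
ret

[0c] 80 00 → 0x8000
  top 6b → 0x20 → ret [N]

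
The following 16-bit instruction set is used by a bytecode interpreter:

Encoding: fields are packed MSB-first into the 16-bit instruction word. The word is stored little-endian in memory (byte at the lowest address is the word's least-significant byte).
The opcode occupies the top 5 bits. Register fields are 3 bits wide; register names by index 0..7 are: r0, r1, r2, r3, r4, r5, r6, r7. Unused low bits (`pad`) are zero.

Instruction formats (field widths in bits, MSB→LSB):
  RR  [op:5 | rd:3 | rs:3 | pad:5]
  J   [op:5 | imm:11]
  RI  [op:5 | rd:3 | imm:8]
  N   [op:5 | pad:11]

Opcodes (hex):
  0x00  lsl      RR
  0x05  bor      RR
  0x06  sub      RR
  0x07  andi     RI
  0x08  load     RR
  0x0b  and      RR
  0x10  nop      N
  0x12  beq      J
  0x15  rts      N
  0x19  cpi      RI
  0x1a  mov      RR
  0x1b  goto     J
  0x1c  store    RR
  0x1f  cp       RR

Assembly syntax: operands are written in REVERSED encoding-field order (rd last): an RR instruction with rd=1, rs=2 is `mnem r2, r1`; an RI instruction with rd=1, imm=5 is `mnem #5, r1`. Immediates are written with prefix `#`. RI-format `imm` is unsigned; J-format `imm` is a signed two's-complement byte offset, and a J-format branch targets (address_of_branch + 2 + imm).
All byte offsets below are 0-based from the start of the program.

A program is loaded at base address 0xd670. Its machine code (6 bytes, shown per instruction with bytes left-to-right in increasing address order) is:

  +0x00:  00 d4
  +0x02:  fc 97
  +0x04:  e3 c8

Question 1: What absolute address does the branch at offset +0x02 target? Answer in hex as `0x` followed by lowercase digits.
0xd670

@+02  little-endian(fc 97) = 0x97fc
  opcode bits[15:11]=0x12: beq/J
  imm@[10:0]=0x7fc (s11→-4) ⇒ #-4
  target = base 0xd670 + off 0x02 + 2 + imm -4 = 0xd670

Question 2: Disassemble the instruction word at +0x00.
+0x00: 00 d4 ⇒ word 0xd400 (little)
  op=0xd400>>11=0x1a ⇒ mov (RR)
  rd: (w>>8)&0x7=0x4 → r4
  rs: (w>>5)&0x7=0x0 → r0

mov r0, r4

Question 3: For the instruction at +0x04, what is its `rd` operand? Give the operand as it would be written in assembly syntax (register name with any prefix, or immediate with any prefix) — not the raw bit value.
r0

+0x04: e3 c8 ⇒ word 0xc8e3 (little)
  op=0xc8e3>>11=0x19 ⇒ cpi (RI)
  [10:8] rd=0 = r0
  [7:0] imm=227 = #227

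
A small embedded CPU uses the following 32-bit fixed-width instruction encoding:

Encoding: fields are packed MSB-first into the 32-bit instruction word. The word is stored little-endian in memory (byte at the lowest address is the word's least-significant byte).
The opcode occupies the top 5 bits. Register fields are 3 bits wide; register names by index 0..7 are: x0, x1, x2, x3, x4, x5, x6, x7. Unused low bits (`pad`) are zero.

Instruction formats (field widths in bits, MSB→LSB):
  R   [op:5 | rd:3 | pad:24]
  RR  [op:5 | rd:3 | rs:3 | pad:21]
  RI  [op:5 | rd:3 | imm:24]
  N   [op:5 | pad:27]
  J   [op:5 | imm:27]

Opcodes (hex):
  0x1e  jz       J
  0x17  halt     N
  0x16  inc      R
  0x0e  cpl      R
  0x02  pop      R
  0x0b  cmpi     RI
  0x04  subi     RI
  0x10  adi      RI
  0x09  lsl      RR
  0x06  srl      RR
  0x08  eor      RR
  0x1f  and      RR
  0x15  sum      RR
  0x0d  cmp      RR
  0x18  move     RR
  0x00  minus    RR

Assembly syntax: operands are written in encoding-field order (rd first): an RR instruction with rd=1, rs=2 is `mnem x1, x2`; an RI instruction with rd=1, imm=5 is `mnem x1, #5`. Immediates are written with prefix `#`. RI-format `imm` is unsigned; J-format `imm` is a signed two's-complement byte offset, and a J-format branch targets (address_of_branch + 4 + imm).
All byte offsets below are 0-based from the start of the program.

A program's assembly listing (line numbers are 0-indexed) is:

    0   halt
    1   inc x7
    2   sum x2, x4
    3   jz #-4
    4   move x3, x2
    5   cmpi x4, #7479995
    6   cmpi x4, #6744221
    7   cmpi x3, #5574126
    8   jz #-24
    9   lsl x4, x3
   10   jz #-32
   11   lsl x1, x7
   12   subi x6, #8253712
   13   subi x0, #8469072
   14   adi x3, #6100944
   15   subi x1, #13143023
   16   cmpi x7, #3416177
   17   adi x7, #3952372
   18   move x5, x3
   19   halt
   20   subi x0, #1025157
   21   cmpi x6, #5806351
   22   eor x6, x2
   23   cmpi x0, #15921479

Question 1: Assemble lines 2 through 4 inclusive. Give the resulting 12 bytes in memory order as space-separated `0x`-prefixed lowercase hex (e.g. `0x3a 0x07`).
2. sum fields op=0x15:5|rd=2:3|rs=4:3|pad=0:21 → word aa800000h → 00 00 80 aa
3. jz fields op=0x1e:5|imm=-4:27 → word f7fffffch → fc ff ff f7
4. move fields op=0x18:5|rd=3:3|rs=2:3|pad=0:21 → word c3400000h → 00 00 40 c3

0x00 0x00 0x80 0xaa 0xfc 0xff 0xff 0xf7 0x00 0x00 0x40 0xc3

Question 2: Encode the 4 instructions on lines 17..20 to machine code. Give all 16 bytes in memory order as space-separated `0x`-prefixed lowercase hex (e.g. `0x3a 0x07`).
0xf4 0x4e 0x3c 0x87 0x00 0x00 0x60 0xc5 0x00 0x00 0x00 0xb8 0x85 0xa4 0x0f 0x20

L17: adi op=0x10:5|rd=7:3|imm=3952372:24 ⇒ 0x873c4ef4 ⇒ little f4 4e 3c 87
L18: move op=0x18:5|rd=5:3|rs=3:3|pad=0:21 ⇒ 0xc5600000 ⇒ little 00 00 60 c5
L19: halt op=0x17:5|pad=0:27 ⇒ 0xb8000000 ⇒ little 00 00 00 b8
L20: subi op=0x4:5|rd=0:3|imm=1025157:24 ⇒ 0x200fa485 ⇒ little 85 a4 0f 20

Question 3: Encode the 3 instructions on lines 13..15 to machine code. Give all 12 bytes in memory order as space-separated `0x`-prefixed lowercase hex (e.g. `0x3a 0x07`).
0x50 0x3a 0x81 0x20 0xd0 0x17 0x5d 0x83 0xef 0x8b 0xc8 0x21

L13: subi op=0x4:5|rd=0:3|imm=8469072:24 ⇒ 0x20813a50 ⇒ little 50 3a 81 20
L14: adi op=0x10:5|rd=3:3|imm=6100944:24 ⇒ 0x835d17d0 ⇒ little d0 17 5d 83
L15: subi op=0x4:5|rd=1:3|imm=13143023:24 ⇒ 0x21c88bef ⇒ little ef 8b c8 21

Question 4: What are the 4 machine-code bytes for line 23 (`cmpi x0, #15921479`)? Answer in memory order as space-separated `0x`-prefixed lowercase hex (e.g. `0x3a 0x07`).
line 23 (cmpi): pack op=0xb:5|rd=0:3|imm=15921479:24 = 0x58f2f147; little→ 47 f1 f2 58

0x47 0xf1 0xf2 0x58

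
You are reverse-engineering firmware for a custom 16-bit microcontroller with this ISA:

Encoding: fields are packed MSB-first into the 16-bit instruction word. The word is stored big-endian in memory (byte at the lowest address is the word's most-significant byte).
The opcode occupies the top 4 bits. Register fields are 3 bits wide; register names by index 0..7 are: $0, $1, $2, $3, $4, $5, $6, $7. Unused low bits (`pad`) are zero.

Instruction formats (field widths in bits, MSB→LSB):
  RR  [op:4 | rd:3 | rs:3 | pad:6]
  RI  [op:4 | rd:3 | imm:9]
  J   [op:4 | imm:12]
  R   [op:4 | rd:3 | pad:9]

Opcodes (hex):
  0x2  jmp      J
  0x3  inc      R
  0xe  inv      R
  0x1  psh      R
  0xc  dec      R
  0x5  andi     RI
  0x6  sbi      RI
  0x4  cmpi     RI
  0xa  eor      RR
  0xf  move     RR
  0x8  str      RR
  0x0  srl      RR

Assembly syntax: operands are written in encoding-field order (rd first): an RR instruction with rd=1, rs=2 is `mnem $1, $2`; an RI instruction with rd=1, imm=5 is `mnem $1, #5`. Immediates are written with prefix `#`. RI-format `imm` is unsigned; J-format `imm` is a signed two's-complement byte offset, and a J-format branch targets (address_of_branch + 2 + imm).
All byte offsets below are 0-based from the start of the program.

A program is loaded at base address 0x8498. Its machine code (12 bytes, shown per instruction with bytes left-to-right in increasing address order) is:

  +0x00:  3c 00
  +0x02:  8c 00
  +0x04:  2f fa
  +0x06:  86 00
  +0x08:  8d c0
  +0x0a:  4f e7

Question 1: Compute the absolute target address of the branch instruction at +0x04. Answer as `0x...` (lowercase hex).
0x8498

off 0x04: read 2f fa as big → 0x2ffa
  op=0x2ffa>>12=0x2 ⇒ jmp (J)
  imm: (w>>0)&0xfff=0xffa (s12→-6) → #-6
  target = base 0x8498 + off 0x04 + 2 + imm -6 = 0x8498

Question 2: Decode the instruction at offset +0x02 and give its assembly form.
@+02  big-endian(8c 00) = 0x8c00
  top 4b → 0x8 → str [RR]
  rd@[11:9]=0x6 ⇒ $6
  rs@[8:6]=0x0 ⇒ $0

str $6, $0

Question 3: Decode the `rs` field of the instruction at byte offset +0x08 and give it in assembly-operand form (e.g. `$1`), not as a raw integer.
$7

[08] 8d c0 → 0x8dc0
  opcode bits[15:12]=0x8: str/RR
  [11:9] rd=6 = $6
  [8:6] rs=7 = $7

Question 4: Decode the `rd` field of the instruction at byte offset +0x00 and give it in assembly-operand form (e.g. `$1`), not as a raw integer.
@+00  big-endian(3c 00) = 0x3c00
  op=0x3c00>>12=0x3 ⇒ inc (R)
  [11:9] rd=6 = $6

$6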